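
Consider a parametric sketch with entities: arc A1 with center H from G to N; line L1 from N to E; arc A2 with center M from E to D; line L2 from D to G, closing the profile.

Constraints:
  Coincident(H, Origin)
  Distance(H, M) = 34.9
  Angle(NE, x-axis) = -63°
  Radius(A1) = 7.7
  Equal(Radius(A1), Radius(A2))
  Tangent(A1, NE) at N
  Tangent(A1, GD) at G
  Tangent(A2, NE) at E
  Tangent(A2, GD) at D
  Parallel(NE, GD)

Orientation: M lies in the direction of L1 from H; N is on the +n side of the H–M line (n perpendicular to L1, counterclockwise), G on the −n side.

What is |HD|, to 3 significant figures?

35.7

The slot axis is L1's direction at -63.0°, so u = (cos -63.0°, sin -63.0°) = (0.454, -0.891) and n = (−sin -63.0°, cos -63.0°) = (0.891, 0.454). H is at the origin and M lies 34.9 along u from H, so M = 34.9·u = (15.8, -31.1). Tangency of A1 to both parallel lines with radius 7.7 puts N and G at H ± 7.7·n: N = (6.86, 3.50), G = (-6.86, -3.50). Equal radii place E and D the same way about M: E = M + 7.7·n = (22.7, -27.6), D = M − 7.7·n = (8.98, -34.6). Then |HD| = |D − H| = 35.7.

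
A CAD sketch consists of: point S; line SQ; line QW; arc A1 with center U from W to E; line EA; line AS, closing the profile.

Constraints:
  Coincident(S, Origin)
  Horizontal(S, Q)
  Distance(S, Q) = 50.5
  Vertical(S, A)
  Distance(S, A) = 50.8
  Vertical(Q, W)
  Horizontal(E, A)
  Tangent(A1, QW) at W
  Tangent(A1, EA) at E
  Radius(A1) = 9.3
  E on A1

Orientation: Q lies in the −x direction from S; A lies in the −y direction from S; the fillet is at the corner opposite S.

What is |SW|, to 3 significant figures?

65.4

S is at the origin; S and Q share the same y with |SQ| = 50.5 and Q on the −x side, so Q = (-50.5, 0.00). S and A share the same x with |SA| = 50.8 and A on the −y side, so A = (0.00, -50.8). The virtual corner opposite S is at (-50.5, -50.8). The tangent condition forces UW to be normal to QW and since A1 is tangent to EA there, UE ⟂ EA, with radius 9.3, so the center U sits 9.3 in from both sides at U = (-41.2, -41.5). That places the tangent points at W = (-50.5, -41.5) on QW and E = (-41.2, -50.8) on EA. Then |SW| = |W − S| = 65.4.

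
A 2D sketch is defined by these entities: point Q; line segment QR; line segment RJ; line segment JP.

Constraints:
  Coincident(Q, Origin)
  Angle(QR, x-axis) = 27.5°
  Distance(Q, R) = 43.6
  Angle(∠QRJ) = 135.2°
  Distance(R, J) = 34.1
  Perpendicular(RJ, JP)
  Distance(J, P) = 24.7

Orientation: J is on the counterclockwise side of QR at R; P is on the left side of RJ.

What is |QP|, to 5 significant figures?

65.315

Q is at the origin; QR runs at 27.5° with length 43.6, so R = 43.6·(cos 27.5°, sin 27.5°) = (38.674, 20.132). ∠QRJ = 135.2°, so RJ runs at 27.5° + (180° − 135.2°) = 72.300° from the x-axis; with |RJ| = 34.1, J = R + 34.1·(cos 72.300°, sin 72.300°) = (49.041, 52.618). The perpendicularity gives JP at right angles to RJ; with |JP| = 24.7 on the left of RJ, P = J + 24.7·(-0.95266, 0.30403) = (25.510, 60.128). Then |QP| = |P − Q| = 65.315.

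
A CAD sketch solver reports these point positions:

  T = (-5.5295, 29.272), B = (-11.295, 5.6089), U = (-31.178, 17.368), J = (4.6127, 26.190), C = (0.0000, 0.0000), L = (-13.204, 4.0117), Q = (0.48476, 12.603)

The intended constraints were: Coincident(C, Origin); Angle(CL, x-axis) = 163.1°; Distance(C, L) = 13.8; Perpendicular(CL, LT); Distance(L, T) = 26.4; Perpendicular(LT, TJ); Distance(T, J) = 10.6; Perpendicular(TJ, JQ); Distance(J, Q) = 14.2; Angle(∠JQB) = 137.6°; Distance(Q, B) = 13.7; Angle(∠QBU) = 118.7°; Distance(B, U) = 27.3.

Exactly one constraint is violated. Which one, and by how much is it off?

Distance(B, U) = 27.3 — off by 4.20.

C = (0.00, 0.00) ✓; CL at 163.1° ✓; |CL| = 13.80 ✓; ∠(CL, LT) = 90.00° ✓; |LT| = 26.40 ✓; ∠(LT, TJ) = 90.00° ✓; |TJ| = 10.60 ✓; ∠(TJ, JQ) = 90.00° ✓; |JQ| = 14.20 ✓; ∠JQB = 137.6° ✓; |QB| = 13.70 ✓; ∠QBU = 118.7° ✓; |BU| = 23.10 ✗.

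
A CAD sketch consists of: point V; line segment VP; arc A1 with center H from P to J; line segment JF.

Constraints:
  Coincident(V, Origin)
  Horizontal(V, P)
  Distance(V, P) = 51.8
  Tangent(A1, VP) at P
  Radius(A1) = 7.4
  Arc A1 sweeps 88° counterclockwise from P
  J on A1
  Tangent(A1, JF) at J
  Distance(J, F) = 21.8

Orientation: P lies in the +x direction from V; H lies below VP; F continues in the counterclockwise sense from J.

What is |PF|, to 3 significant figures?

30.1

V is at the origin; V and P share the same y with |VP| = 51.8 and P on the +x side, so P = (51.8, 0.00). Tangency of A1 to VP means the radius HP is perpendicular to VP, so H = P + (0, -7.4) = (51.8, -7.40). On A1, P sits at bearing 90° from H; an 88° counterclockwise sweep puts J at bearing 178°, so J = H + 7.4·(cos 178°, sin 178°) = (44.4, -7.14). A1 meets JF tangentially, so HJ is at right angles to JF, so JF runs along (−sin 178°, cos 178°); with |JF| = 21.8, F = (43.6, -28.9). Then |PF| = |F − P| = 30.1.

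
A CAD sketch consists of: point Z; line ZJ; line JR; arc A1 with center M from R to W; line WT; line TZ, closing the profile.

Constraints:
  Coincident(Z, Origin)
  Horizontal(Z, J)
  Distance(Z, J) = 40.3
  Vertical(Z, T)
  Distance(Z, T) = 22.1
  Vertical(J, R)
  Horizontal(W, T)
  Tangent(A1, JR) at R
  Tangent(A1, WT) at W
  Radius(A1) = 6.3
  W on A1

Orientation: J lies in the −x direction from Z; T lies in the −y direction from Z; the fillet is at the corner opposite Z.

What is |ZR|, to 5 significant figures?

43.287

The virtual corner opposite Z is at (-40.300, -22.100). Tangency of A1 to JR means the radius MR is perpendicular to JR and tangency of A1 to WT means the radius MW is perpendicular to WT, with radius 6.3, so the center M sits 6.3 in from both sides at M = (-34.000, -15.800). That places the tangent points at R = (-40.300, -15.800) on JR and W = (-34.000, -22.100) on WT. Then |ZR| = |R − Z| = 43.287.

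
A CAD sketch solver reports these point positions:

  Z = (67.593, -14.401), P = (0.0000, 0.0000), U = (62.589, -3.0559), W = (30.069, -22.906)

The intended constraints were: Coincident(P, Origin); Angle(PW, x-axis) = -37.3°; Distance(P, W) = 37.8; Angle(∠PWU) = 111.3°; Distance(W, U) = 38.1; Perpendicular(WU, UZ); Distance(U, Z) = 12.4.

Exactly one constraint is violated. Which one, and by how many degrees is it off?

Perpendicular(WU, UZ) — off by 7.60°.

P = (0.00, 0.00) ✓; PW at -37.30° ✓; |PW| = 37.80 ✓; ∠PWU = 111.3° ✓; |WU| = 38.10 ✓; ∠(WU, UZ) = 97.60° ✗; |UZ| = 12.40 ✓.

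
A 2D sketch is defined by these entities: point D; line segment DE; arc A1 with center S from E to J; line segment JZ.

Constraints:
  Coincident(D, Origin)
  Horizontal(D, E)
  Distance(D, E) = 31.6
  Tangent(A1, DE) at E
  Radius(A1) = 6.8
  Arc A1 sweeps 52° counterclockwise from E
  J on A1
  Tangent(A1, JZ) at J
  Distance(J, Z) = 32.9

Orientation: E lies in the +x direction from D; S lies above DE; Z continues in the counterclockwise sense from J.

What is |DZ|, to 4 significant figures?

63.94

D is at the origin; DE is horizontal with |DE| = 31.6 and E on the +x side, so E = (31.60, 0.000). Since A1 is tangent to DE there, SE ⟂ DE, so S = E + (0, 6.8) = (31.60, 6.800). On A1, E sits at bearing -90° from S; a 52° counterclockwise sweep puts J at bearing -38°, so J = S + 6.8·(cos -38°, sin -38°) = (36.96, 2.614). Since A1 is tangent to JZ there, SJ ⟂ JZ, so JZ runs along (−sin -38°, cos -38°); with |JZ| = 32.9, Z = (57.21, 28.54). Then |DZ| = |Z − D| = 63.94.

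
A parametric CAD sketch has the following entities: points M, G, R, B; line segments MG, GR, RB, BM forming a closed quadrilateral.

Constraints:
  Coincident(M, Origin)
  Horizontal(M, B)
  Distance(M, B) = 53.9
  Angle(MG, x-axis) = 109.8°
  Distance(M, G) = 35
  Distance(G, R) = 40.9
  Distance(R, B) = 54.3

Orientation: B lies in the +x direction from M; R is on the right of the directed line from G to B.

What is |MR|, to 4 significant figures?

6.226

Checks: |GR| = 40.90 ✓; |RB| = 54.30 ✓.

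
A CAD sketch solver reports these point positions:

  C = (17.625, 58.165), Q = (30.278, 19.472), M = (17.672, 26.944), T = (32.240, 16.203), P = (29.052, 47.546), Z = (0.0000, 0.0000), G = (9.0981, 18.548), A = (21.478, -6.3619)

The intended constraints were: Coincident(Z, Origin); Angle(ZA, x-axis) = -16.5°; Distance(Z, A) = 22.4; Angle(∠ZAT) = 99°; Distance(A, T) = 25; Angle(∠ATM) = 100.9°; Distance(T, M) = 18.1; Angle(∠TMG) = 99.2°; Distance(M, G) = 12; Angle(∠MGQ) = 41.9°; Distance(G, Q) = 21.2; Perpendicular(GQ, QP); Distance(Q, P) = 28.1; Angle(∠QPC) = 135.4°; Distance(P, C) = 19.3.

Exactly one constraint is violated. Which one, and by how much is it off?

Distance(P, C) = 19.3 — off by 3.70.

Z = (0.00, 0.00) ✓; ZA at -16.50° ✓; |ZA| = 22.40 ✓; ∠ZAT = 99.00° ✓; |AT| = 25.00 ✓; ∠ATM = 100.9° ✓; |TM| = 18.10 ✓; ∠TMG = 99.20° ✓; |MG| = 12.00 ✓; ∠MGQ = 41.90° ✓; |GQ| = 21.20 ✓; ∠(GQ, QP) = 90.00° ✓; |QP| = 28.10 ✓; ∠QPC = 135.4° ✓; |PC| = 15.60 ✗.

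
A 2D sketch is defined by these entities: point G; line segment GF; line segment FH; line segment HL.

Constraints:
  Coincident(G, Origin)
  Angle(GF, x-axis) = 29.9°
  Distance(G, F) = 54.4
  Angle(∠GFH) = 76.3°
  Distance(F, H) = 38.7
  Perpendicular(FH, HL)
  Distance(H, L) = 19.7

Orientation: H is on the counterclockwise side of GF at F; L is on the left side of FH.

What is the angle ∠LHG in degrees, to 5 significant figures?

26.033°

G is at the origin; GF runs at 29.9° with length 54.4, so F = 54.4·(cos 29.9°, sin 29.9°) = (47.159, 27.118). ∠GFH = 76.3°, so FH runs at 29.9° + (180° − 76.3°) = 133.60° from the x-axis; with |FH| = 38.7, H = F + 38.7·(cos 133.60°, sin 133.60°) = (20.471, 55.143). FH ⟂ HL; with |HL| = 19.7 on the left of FH, L = H + 19.7·(-0.72417, -0.68962) = (6.2047, 41.558). Then cos ∠LHG = HL·HG / (|HL||HG|), giving 26.033°.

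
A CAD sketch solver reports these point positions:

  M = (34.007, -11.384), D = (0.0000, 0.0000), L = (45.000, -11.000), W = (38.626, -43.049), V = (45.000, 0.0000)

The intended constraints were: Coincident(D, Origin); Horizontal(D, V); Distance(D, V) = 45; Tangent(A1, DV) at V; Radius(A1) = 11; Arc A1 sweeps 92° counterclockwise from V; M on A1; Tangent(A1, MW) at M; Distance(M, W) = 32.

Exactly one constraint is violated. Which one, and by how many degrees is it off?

Tangent(A1, MW) at M — off by 6.30°.

D = (0.00, 0.00) ✓; D.y = 0.00, V.y = 0.00 ✓; |DV| = 45.00 ✓; ∠(LV, VD) = 90.00° ✓; |LV| = 11.00 ✓; bearing(L→M) − bearing(L→V) = 92.00° ✓; |LM| = 11.00 ✓; ∠(LM, MW) = 83.70° ✗; |MW| = 32.00 ✓.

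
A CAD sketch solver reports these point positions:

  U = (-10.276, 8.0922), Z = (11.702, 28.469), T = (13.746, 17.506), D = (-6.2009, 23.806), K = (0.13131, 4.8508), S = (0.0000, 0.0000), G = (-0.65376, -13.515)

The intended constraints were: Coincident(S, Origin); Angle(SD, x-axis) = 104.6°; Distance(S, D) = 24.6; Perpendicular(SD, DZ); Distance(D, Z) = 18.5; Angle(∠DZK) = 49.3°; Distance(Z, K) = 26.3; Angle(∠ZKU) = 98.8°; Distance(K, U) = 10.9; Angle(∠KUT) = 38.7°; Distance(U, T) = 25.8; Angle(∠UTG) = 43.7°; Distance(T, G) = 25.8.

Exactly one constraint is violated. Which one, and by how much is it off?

Distance(T, G) = 25.8 — off by 8.40.

S = (0.00, 0.00) ✓; SD at 104.6° ✓; |SD| = 24.60 ✓; ∠(SD, DZ) = 90.00° ✓; |DZ| = 18.50 ✓; ∠DZK = 49.30° ✓; |ZK| = 26.30 ✓; ∠ZKU = 98.80° ✓; |KU| = 10.90 ✓; ∠KUT = 38.70° ✓; |UT| = 25.80 ✓; ∠UTG = 43.70° ✓; |TG| = 34.20 ✗.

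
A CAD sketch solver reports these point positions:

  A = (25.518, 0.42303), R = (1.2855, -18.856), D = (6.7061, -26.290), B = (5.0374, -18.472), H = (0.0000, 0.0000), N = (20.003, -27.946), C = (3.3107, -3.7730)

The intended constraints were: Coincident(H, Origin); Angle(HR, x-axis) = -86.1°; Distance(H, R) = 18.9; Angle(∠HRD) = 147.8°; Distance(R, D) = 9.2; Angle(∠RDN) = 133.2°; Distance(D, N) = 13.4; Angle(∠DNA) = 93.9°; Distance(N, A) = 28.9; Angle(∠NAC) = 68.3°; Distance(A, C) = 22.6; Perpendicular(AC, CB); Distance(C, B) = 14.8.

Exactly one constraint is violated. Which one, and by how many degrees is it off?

Perpendicular(AC, CB) — off by 4.00°.

H = (0.00, 0.00) ✓; HR at -86.10° ✓; |HR| = 18.90 ✓; ∠HRD = 147.8° ✓; |RD| = 9.200 ✓; ∠RDN = 133.2° ✓; |DN| = 13.40 ✓; ∠DNA = 93.90° ✓; |NA| = 28.90 ✓; ∠NAC = 68.30° ✓; |AC| = 22.60 ✓; ∠(AC, CB) = 86.00° ✗; |CB| = 14.80 ✓.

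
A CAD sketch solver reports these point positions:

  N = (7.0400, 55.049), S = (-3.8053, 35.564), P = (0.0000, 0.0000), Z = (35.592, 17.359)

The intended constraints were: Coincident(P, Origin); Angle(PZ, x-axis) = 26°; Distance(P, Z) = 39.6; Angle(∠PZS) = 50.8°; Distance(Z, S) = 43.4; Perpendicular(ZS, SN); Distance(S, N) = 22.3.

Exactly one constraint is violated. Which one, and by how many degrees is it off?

Perpendicular(ZS, SN) — off by 4.30°.

P = (0.00, 0.00) ✓; PZ at 26.00° ✓; |PZ| = 39.60 ✓; ∠PZS = 50.80° ✓; |ZS| = 43.40 ✓; ∠(ZS, SN) = 94.30° ✗; |SN| = 22.30 ✓.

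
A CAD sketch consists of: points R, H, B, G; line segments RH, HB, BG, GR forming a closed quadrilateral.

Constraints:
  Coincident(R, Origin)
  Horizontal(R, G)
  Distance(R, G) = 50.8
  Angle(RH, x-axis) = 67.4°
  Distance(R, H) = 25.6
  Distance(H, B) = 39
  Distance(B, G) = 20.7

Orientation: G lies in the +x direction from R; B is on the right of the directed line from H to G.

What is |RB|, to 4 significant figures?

33.04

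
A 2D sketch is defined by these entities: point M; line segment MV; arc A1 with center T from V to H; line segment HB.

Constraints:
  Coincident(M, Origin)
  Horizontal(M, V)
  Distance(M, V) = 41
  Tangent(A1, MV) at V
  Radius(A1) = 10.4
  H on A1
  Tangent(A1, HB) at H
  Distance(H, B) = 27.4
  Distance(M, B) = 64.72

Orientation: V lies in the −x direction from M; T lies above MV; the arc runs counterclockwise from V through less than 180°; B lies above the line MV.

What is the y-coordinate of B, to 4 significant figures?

37.14

Checks: M.y = 0.00, V.y = 0.00 ✓; |TH| = 10.40 ✓; ∠(TH, HB) = 90.00° ✓; |HB| = 27.40 ✓; |MB| = 64.72 ✓.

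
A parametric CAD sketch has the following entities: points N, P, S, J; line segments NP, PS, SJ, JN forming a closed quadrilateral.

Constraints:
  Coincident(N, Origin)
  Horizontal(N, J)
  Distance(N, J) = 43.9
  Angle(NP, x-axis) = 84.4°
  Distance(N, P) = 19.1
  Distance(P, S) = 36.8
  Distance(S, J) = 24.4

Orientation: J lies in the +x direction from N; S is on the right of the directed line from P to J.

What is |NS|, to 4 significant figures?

25.19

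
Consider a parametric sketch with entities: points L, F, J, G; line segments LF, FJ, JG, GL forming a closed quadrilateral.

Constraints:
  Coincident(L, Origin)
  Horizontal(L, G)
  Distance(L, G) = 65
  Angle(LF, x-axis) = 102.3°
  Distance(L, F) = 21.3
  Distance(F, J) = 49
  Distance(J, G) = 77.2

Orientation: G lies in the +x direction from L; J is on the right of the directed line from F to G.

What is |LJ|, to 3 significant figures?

29.0

Checks: |FJ| = 49.00 ✓; |JG| = 77.20 ✓.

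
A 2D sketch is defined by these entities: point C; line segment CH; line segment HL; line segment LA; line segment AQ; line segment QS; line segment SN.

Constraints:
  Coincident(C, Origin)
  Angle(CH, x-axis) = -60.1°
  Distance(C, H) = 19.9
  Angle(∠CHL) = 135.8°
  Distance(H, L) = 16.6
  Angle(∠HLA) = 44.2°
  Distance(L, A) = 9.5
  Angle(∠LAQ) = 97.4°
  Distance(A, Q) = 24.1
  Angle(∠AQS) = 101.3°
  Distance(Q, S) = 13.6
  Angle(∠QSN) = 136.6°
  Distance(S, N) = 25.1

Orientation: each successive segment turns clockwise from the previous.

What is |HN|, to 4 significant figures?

35.53

C is at the origin; CH runs at -60.1° with length 19.9, so H = (9.920, -17.25). ∠CHL = 135.8° gives HL at -104.3° from the x-axis; with |HL| = 16.6, L = (5.820, -33.34). ∠HLA = 44.2° gives LA at 119.9° from the x-axis; with |LA| = 9.5, A = (1.084, -25.10). ∠LAQ = 97.4° gives AQ at 37.30° from the x-axis; with |AQ| = 24.1, Q = (20.25, -10.50). ∠AQS = 101.3° gives QS at -41.40° from the x-axis; with |QS| = 13.6, S = (30.46, -19.49). ∠QSN = 136.6° gives SN at -84.80° from the x-axis; with |SN| = 25.1, N = (32.73, -44.49). Then |HN| = |N − H| = 35.53.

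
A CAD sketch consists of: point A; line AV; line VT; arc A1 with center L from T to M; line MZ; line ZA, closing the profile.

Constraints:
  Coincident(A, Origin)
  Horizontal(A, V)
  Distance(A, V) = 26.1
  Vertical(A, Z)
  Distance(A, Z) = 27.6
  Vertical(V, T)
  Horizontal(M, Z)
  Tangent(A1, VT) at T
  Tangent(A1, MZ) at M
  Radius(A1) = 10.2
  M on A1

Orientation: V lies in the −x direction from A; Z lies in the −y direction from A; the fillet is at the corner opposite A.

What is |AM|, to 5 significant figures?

31.852

A is at the origin; AV is horizontal with |AV| = 26.1 and V on the −x side, so V = (-26.100, 0.0000). A and Z share the same x with |AZ| = 27.6 and Z on the −y side, so Z = (0.0000, -27.600). The virtual corner opposite A is at (-26.100, -27.600). The tangent condition forces LT to be normal to VT and since A1 is tangent to MZ there, LM ⟂ MZ, with radius 10.2, so the center L sits 10.2 in from both sides at L = (-15.900, -17.400). That places the tangent points at T = (-26.100, -17.400) on VT and M = (-15.900, -27.600) on MZ. Then |AM| = |M − A| = 31.852.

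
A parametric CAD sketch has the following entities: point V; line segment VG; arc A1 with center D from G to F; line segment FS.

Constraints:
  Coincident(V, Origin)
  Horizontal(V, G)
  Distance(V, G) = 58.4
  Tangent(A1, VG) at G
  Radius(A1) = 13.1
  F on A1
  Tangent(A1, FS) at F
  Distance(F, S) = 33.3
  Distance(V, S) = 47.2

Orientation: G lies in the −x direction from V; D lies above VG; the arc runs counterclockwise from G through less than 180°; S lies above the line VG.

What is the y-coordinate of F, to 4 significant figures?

6.723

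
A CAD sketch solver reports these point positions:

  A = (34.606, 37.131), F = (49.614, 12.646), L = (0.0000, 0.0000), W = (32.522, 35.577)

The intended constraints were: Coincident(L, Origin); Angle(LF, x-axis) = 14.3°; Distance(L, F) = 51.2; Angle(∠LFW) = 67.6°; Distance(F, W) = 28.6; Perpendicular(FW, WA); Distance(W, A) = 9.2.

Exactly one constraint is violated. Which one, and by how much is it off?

Distance(W, A) = 9.2 — off by 6.60.

L = (0.00, 0.00) ✓; LF at 14.30° ✓; |LF| = 51.20 ✓; ∠LFW = 67.60° ✓; |FW| = 28.60 ✓; ∠(FW, WA) = 89.99° ✓; |WA| = 2.600 ✗.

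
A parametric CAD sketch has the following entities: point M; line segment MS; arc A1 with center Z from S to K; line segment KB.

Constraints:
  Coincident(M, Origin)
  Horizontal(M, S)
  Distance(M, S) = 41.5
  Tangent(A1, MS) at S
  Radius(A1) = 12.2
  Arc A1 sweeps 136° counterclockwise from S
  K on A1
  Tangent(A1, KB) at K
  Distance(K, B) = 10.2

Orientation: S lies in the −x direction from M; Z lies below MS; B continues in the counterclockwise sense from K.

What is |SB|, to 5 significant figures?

28.085

M is at the origin; MS is horizontal with |MS| = 41.5 and S on the −x side, so S = (-41.500, 0.0000). A1 meets MS tangentially, so ZS is at right angles to MS, so Z = S + (0, -12.2) = (-41.500, -12.200). On A1, S sits at bearing 90° from Z; a 136° counterclockwise sweep puts K at bearing 226°, so K = Z + 12.2·(cos 226°, sin 226°) = (-49.975, -20.976). Since A1 is tangent to KB there, ZK ⟂ KB, so KB runs along (−sin 226°, cos 226°); with |KB| = 10.2, B = (-42.638, -28.061). Then |SB| = |B − S| = 28.085.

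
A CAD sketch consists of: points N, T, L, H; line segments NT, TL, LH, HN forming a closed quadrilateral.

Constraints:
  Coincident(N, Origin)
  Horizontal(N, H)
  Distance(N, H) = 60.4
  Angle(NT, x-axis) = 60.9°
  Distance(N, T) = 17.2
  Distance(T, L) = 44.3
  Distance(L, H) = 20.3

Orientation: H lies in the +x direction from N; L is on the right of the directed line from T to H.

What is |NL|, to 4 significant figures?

45.27

Checks: |TL| = 44.30 ✓; |LH| = 20.30 ✓.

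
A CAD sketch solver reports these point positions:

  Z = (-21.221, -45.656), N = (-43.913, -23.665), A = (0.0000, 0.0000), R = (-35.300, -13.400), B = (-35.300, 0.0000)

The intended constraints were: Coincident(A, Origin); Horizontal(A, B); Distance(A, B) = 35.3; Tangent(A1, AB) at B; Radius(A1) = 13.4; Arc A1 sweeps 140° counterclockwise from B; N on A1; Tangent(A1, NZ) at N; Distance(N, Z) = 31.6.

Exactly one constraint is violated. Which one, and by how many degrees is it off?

Tangent(A1, NZ) at N — off by 4.10°.

A = (0.00, 0.00) ✓; A.y = 0.00, B.y = 0.00 ✓; |AB| = 35.30 ✓; ∠(RB, BA) = 90.00° ✓; |RB| = 13.40 ✓; bearing(R→N) − bearing(R→B) = 140.0° ✓; |RN| = 13.40 ✓; ∠(RN, NZ) = 94.10° ✗; |NZ| = 31.60 ✓.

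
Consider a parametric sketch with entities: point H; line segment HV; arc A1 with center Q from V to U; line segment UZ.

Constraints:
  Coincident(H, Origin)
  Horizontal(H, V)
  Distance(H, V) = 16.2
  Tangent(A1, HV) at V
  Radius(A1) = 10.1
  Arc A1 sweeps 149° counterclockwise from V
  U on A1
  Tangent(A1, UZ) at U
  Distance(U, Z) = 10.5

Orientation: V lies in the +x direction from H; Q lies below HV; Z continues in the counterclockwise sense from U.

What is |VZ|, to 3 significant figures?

24.5

H is at the origin; HV is horizontal with |HV| = 16.2 and V on the +x side, so V = (16.2, 0.00). Tangency of A1 to HV means the radius QV is perpendicular to HV, so Q = V + (0, -10.1) = (16.2, -10.1). On A1, V sits at bearing 90° from Q; a 149° counterclockwise sweep puts U at bearing 239°, so U = Q + 10.1·(cos 239°, sin 239°) = (11.0, -18.8). Tangency of A1 to UZ means the radius QU is perpendicular to UZ, so UZ runs along (−sin 239°, cos 239°); with |UZ| = 10.5, Z = (20.0, -24.2). Then |VZ| = |Z − V| = 24.5.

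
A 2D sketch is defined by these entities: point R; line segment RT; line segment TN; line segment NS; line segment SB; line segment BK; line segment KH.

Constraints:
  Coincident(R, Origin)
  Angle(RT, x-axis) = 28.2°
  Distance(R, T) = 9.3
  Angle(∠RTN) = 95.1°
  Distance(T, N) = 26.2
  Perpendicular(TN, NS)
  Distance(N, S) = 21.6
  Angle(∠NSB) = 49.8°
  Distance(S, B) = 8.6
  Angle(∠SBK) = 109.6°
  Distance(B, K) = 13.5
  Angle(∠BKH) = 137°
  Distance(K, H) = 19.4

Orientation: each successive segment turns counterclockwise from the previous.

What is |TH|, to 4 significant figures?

42.08

R is at the origin; RT runs at 28.2° with length 9.3, so T = (8.196, 4.395). ∠RTN = 95.1° gives TN at 113.1° from the x-axis; with |TN| = 26.2, N = (-2.083, 28.49). TN ⟂ NS, so NS runs at -156.9°; with |NS| = 21.6, S = (-21.95, 20.02). ∠NSB = 49.8° gives SB at -26.70° from the x-axis; with |SB| = 8.6, B = (-14.27, 16.16). ∠SBK = 109.6° gives BK at 43.70° from the x-axis; with |BK| = 13.5, K = (-4.508, 25.48). ∠BKH = 137.0° gives KH at 86.70° from the x-axis; with |KH| = 19.4, H = (-3.391, 44.85). Then |TH| = |H − T| = 42.08.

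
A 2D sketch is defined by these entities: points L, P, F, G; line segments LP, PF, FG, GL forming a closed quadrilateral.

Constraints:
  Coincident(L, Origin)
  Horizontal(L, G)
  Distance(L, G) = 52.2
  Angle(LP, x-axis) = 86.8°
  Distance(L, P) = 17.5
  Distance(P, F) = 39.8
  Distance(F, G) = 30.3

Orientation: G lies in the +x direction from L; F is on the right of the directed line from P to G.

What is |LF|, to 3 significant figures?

28.9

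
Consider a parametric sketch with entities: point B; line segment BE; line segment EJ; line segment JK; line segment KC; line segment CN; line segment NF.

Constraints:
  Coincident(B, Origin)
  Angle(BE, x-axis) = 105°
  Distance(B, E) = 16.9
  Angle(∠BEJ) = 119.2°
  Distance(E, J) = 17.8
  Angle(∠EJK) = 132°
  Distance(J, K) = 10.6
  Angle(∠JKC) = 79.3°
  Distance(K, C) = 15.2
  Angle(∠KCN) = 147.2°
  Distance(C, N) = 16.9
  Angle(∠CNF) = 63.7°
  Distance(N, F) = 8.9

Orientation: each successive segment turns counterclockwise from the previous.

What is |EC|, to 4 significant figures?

19.76

∠EJK = 132.0° gives JK at -146.2° from the x-axis; with |JK| = 10.6, K = (-30.44, 14.79). ∠JKC = 79.3° gives KC at -45.50° from the x-axis; with |KC| = 15.2, C = (-19.78, 3.952). Then |EC| = |C − E| = 19.76.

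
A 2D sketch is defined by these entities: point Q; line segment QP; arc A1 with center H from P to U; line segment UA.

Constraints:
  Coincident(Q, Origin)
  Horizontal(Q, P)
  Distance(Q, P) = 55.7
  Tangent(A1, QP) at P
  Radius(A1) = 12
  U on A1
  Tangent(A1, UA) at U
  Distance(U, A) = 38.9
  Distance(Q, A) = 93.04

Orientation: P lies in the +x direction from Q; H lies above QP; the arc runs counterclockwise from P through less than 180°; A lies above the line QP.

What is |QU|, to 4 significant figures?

66.97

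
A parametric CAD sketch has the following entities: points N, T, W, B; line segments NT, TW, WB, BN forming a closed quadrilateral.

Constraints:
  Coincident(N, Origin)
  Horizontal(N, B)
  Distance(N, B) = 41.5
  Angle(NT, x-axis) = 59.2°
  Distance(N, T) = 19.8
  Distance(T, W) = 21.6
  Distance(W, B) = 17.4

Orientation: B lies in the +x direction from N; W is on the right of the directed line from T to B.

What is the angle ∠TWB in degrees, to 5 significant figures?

132.05°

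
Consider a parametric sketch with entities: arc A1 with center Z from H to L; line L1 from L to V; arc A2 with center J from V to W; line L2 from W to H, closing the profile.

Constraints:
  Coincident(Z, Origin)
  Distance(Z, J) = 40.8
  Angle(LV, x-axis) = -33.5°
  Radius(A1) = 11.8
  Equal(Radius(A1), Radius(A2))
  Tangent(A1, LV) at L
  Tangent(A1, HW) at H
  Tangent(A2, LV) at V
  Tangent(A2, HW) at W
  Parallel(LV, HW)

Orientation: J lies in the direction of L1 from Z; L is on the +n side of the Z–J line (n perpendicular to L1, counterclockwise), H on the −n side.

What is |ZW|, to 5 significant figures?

42.472

Tangency of A1 to both parallel lines with radius 11.8 puts L and H at Z ± 11.8·n: L = (6.5129, 9.8399), H = (-6.5129, -9.8399). Equal radii place V and W the same way about J: V = J + 11.8·n = (40.535, -12.679), W = J − 11.8·n = (27.510, -32.359). Then |ZW| = |W − Z| = 42.472.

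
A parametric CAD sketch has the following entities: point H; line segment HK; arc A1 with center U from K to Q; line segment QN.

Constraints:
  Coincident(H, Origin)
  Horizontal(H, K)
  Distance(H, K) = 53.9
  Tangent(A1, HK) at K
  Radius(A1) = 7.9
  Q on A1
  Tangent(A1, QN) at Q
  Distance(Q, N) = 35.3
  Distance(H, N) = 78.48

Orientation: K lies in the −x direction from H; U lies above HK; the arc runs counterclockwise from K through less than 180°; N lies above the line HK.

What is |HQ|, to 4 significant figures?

48.81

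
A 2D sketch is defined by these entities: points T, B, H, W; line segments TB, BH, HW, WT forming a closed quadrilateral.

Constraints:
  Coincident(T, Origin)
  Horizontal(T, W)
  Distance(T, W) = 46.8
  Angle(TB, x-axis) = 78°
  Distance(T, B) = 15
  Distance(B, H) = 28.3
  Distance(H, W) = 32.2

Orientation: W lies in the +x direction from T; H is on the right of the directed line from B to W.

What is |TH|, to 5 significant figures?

19.327

T is at the origin; T and W share the same y with |TW| = 46.8 and W in +x, so W = (46.8, 0). TB runs at 78.0° with |TB| = 15.0, so B = (3.1187, 14.672). H is determined by |BH| = 28.3 and |HW| = 32.2 together: it lies at the intersection of circle(B, 28.3) and circle(W, 32.2). With |BW| = 46.080, the foot of the radical line on BW is 20.480 from B and the perpendicular offset is √(28.3² − 20.480²) = 19.531. Taking the right-of-BW solution: H = (16.313, -10.364).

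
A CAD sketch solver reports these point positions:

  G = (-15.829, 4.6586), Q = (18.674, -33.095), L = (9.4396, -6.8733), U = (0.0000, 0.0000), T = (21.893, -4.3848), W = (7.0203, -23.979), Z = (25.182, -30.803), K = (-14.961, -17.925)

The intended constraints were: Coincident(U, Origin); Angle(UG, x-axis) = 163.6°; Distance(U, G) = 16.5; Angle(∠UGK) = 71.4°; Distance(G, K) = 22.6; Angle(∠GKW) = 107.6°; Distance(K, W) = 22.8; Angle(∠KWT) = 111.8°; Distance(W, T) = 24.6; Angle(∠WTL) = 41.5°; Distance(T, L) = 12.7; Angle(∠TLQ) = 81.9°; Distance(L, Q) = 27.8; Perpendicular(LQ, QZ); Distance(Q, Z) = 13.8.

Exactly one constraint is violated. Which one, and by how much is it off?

Distance(Q, Z) = 13.8 — off by 6.90.

U = (0.00, 0.00) ✓; UG at 163.6° ✓; |UG| = 16.50 ✓; ∠UGK = 71.40° ✓; |GK| = 22.60 ✓; ∠GKW = 107.6° ✓; |KW| = 22.80 ✓; ∠KWT = 111.8° ✓; |WT| = 24.60 ✓; ∠WTL = 41.50° ✓; |TL| = 12.70 ✓; ∠TLQ = 81.90° ✓; |LQ| = 27.80 ✓; ∠(LQ, QZ) = 90.00° ✓; |QZ| = 6.900 ✗.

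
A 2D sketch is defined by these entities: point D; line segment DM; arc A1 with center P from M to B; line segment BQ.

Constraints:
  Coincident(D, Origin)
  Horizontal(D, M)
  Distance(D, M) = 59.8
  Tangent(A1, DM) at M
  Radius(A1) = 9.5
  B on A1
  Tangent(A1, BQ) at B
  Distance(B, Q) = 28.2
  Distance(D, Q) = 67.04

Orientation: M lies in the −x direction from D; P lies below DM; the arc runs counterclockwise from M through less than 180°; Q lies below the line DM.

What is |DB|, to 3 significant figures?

69.6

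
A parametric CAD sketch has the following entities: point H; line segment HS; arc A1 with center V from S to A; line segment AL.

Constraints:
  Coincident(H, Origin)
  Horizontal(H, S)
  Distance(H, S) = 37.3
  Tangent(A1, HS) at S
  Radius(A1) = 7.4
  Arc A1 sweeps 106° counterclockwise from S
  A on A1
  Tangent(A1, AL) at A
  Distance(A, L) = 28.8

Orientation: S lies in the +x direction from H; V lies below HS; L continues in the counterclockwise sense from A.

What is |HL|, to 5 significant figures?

53.214

H is at the origin; H and S share the same y with |HS| = 37.3 and S on the +x side, so S = (37.300, 0.0000). The tangent condition forces VS to be normal to HS, so V = S + (0, -7.4) = (37.300, -7.4000). On A1, S sits at bearing 90° from V; a 106° counterclockwise sweep puts A at bearing 196°, so A = V + 7.4·(cos 196°, sin 196°) = (30.187, -9.4397). A1 meets AL tangentially, so VA is at right angles to AL, so AL runs along (−sin 196°, cos 196°); with |AL| = 28.8, L = (38.125, -37.124). Then |HL| = |L − H| = 53.214.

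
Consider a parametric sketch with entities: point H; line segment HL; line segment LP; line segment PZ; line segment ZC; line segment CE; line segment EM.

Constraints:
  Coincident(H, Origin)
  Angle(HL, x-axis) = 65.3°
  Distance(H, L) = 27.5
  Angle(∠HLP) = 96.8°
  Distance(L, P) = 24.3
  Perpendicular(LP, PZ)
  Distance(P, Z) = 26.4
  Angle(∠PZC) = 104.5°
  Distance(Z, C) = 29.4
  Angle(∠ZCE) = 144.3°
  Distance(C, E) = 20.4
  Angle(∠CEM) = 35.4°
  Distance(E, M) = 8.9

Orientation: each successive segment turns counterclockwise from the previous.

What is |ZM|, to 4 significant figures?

38.92

∠ZCE = 144.3° gives CE at -10.30° from the x-axis; with |CE| = 20.4, E = (17.47, -9.625). ∠CEM = 35.4° gives EM at 134.3° from the x-axis; with |EM| = 8.9, M = (11.26, -3.256). Then |ZM| = |M − Z| = 38.92.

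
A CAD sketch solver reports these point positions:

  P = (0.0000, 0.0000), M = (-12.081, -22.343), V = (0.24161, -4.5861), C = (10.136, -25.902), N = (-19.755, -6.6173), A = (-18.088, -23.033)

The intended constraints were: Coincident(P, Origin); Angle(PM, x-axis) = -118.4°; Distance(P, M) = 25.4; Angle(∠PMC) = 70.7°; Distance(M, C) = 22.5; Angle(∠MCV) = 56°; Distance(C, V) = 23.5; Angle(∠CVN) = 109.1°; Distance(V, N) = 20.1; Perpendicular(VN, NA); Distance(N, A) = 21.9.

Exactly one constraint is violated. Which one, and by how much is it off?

Distance(N, A) = 21.9 — off by 5.40.

P = (0.00, 0.00) ✓; PM at -118.4° ✓; |PM| = 25.40 ✓; ∠PMC = 70.70° ✓; |MC| = 22.50 ✓; ∠MCV = 56.00° ✓; |CV| = 23.50 ✓; ∠CVN = 109.1° ✓; |VN| = 20.10 ✓; ∠(VN, NA) = 90.00° ✓; |NA| = 16.50 ✗.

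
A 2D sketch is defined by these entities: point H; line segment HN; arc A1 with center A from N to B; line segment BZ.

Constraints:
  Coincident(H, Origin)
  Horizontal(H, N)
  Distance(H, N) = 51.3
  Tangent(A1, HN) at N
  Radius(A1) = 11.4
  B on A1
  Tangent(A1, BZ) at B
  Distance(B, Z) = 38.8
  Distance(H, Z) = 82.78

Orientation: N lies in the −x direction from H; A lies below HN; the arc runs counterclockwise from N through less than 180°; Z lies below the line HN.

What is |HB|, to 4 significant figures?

63.44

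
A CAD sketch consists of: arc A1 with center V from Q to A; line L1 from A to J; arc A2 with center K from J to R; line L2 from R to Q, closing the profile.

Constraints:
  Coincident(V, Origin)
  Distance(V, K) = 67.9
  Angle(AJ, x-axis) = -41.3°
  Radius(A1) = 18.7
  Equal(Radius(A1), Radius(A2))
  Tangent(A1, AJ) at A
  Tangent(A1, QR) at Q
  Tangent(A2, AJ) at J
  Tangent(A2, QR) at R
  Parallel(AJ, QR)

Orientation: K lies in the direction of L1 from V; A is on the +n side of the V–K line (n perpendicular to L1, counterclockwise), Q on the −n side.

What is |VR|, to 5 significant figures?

70.428

The slot axis is L1's direction at -41.3°, so u = (cos -41.3°, sin -41.3°) = (0.75126, -0.66000) and n = (−sin -41.3°, cos -41.3°) = (0.66000, 0.75126). V is at the origin and K lies 67.9 along u from V, so K = 67.9·u = (51.011, -44.814). Tangency of A1 to both parallel lines with radius 18.7 puts A and Q at V ± 18.7·n: A = (12.342, 14.049), Q = (-12.342, -14.049). Equal radii place J and R the same way about K: J = K + 18.7·n = (63.353, -30.765), R = K − 18.7·n = (38.669, -58.863). Then |VR| = |R − V| = 70.428.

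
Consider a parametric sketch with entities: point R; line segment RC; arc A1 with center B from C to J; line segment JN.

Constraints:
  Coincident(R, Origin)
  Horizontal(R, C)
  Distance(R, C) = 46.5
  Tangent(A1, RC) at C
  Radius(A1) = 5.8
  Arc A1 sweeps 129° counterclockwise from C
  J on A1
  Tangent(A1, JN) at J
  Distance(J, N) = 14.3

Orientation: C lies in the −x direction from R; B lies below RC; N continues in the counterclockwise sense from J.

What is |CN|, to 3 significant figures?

21.0

R is at the origin; RC is horizontal with |RC| = 46.5 and C on the −x side, so C = (-46.5, 0.00). The tangent condition forces BC to be normal to RC, so B = C + (0, -5.8) = (-46.5, -5.80). On A1, C sits at bearing 90° from B; a 129° counterclockwise sweep puts J at bearing 219°, so J = B + 5.8·(cos 219°, sin 219°) = (-51.0, -9.45). The tangent condition forces BJ to be normal to JN, so JN runs along (−sin 219°, cos 219°); with |JN| = 14.3, N = (-42.0, -20.6). Then |CN| = |N − C| = 21.0.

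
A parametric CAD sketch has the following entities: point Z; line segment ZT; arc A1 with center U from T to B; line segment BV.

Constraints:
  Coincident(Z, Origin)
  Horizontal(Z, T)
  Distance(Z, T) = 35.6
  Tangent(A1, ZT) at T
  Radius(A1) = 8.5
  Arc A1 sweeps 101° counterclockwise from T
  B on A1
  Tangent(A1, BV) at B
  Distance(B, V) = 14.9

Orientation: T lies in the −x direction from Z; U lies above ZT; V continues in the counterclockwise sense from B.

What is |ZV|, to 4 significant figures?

38.97

Z is at the origin; Z and T share the same y with |ZT| = 35.6 and T on the −x side, so T = (-35.60, 0.000). Tangency of A1 to ZT means the radius UT is perpendicular to ZT, so U = T + (0, 8.5) = (-35.60, 8.500). On A1, T sits at bearing -90° from U; a 101° counterclockwise sweep puts B at bearing 11°, so B = U + 8.5·(cos 11°, sin 11°) = (-27.26, 10.12). Tangency of A1 to BV means the radius UB is perpendicular to BV, so BV runs along (−sin 11°, cos 11°); with |BV| = 14.9, V = (-30.10, 24.75). Then |ZV| = |V − Z| = 38.97.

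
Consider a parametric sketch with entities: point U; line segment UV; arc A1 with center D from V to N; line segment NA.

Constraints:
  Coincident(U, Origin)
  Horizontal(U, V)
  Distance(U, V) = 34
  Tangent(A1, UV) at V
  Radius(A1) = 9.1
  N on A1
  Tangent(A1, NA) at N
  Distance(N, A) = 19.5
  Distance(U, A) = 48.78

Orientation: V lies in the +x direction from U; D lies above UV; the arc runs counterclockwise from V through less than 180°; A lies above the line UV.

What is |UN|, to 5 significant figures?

44.294

Checks: ∠(DV, VU) = 90.00° ✓; |DV| = 9.100 ✓; |DN| = 9.100 ✓; ∠(DN, NA) = 90.00° ✓; |NA| = 19.50 ✓; |UA| = 48.78 ✓.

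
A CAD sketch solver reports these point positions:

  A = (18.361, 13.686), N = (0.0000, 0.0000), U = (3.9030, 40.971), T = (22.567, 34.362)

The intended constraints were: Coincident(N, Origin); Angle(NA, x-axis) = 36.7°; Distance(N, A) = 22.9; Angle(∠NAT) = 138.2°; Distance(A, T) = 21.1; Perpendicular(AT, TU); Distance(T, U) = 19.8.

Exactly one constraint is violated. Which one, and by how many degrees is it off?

Perpendicular(AT, TU) — off by 8.00°.

N = (0.00, 0.00) ✓; NA at 36.70° ✓; |NA| = 22.90 ✓; ∠NAT = 138.2° ✓; |AT| = 21.10 ✓; ∠(AT, TU) = 82.00° ✗; |TU| = 19.80 ✓.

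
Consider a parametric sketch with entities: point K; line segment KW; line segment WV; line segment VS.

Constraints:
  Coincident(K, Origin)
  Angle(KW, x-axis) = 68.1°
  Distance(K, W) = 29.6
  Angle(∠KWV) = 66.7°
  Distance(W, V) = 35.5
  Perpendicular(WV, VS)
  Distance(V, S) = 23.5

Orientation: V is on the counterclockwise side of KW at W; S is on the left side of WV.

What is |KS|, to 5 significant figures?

24.076

K is at the origin; KW runs at 68.1° with length 29.6, so W = 29.6·(cos 68.1°, sin 68.1°) = (11.040, 27.464). ∠KWV = 66.7°, so WV runs at 68.1° + (180° − 66.7°) = 181.40° from the x-axis; with |WV| = 35.5, V = W + 35.5·(cos 181.40°, sin 181.40°) = (-24.449, 26.597). WV ⟂ VS; with |VS| = 23.5 on the left of WV, S = V + 23.5·(0.024432, -0.99970) = (-23.875, 3.1036). Then |KS| = |S − K| = 24.076.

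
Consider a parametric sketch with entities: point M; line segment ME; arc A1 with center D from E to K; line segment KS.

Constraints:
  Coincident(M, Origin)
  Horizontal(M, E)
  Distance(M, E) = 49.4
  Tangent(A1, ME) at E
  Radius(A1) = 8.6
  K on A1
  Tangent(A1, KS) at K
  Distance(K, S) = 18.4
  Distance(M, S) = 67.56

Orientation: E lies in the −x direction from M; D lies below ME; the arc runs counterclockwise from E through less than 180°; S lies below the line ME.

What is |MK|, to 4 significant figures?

57.85

M is at the origin; ME is horizontal with |ME| = 49.4 and E on the −x side, so E = (-49.40, 0.000). Tangency of A1 to ME means the radius DE is perpendicular to ME, so D = E + (0, -8.6) = (-49.40, -8.600). Since DK ⟂ KS (tangency), |DS| = √(8.6² + 18.4²) = 20.31 regardless of where K sits on A1. So S lies on both circle(M, 67.56) and circle(D, 20.31); the below-ME intersection is S = (-63.41, -23.30). K is the foot of the tangent from S: K = (-57.55, -5.860).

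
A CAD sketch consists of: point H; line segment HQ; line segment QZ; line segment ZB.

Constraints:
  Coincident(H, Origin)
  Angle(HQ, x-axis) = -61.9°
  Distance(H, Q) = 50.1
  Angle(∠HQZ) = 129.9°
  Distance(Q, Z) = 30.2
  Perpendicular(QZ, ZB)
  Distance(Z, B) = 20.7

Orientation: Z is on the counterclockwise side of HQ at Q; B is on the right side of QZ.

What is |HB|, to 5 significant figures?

85.923

H is at the origin; HQ runs at -61.9° with length 50.1, so Q = 50.1·(cos -61.9°, sin -61.9°) = (23.598, -44.195). ∠HQZ = 129.9°, so QZ runs at -61.9° + (180° − 129.9°) = -11.800° from the x-axis; with |QZ| = 30.2, Z = Q + 30.2·(cos -11.800°, sin -11.800°) = (53.159, -50.370). The perpendicularity gives ZB at right angles to QZ; with |ZB| = 20.7 on the right of QZ, B = Z + 20.7·(-0.20450, -0.97887) = (48.926, -70.633). Then |HB| = |B − H| = 85.923.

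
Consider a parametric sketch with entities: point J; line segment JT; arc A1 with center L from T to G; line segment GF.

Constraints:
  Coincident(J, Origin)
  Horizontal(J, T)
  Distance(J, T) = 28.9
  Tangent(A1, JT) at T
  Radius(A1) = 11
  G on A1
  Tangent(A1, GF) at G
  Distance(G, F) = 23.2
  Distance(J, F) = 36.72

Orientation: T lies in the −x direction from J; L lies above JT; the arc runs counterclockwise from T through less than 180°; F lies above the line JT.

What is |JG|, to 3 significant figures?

20.5

Checks: |LG| = 11.00 ✓; ∠(LG, GF) = 90.00° ✓; |GF| = 23.20 ✓; |JF| = 36.72 ✓.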